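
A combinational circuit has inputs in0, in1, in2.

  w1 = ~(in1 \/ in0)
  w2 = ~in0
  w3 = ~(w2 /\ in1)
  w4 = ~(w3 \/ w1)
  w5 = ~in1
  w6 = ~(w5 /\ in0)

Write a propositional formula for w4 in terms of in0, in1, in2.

w1 = ~(in1 \/ in0)
w2 = ~in0
w3 = ~(w2 /\ in1) = ~(~in0 /\ in1)
w4 = ~(w3 \/ w1) = ~((~(~in0 /\ in1)) \/ (~(in1 \/ in0)))

~((~(~in0 /\ in1)) \/ (~(in1 \/ in0)))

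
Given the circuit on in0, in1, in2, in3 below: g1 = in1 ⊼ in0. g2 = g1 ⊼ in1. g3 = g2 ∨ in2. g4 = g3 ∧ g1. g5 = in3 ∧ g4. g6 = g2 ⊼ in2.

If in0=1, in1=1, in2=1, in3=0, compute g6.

g1 = 1 ⊼ 1 = 0
g2 = 0 ⊼ 1 = 1
g6 = 1 ⊼ 1 = 0

0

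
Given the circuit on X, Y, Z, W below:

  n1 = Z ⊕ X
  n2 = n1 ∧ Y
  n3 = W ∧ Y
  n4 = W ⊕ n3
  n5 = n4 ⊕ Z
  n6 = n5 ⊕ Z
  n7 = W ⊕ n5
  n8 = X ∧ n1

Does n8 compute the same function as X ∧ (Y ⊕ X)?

n1 = Z ⊕ X
n8 = X ∧ n1 = X ∧ (Z ⊕ X)
At X=1, Y=0, Z=1, W=0: circuit gives 0, formula gives 1.

No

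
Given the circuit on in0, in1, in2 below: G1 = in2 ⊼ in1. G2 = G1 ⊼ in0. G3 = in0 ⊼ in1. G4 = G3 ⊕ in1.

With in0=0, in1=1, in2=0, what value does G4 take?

G3 = 0 ⊼ 1 = 1
G4 = 1 ⊕ 1 = 0

0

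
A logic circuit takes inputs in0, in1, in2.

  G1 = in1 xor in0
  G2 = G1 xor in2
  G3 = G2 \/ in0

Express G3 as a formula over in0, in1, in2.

G1 = in1 xor in0
G2 = G1 xor in2 = (in1 xor in0) xor in2
G3 = G2 \/ in0 = ((in1 xor in0) xor in2) \/ in0

((in1 xor in0) xor in2) \/ in0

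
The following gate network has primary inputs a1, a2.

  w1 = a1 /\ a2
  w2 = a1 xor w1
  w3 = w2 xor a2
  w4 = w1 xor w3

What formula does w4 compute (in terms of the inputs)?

(a1 /\ a2) xor ((a1 xor (a1 /\ a2)) xor a2)

w1 = a1 /\ a2
w2 = a1 xor w1 = a1 xor (a1 /\ a2)
w3 = w2 xor a2 = (a1 xor (a1 /\ a2)) xor a2
w4 = w1 xor w3 = (a1 /\ a2) xor ((a1 xor (a1 /\ a2)) xor a2)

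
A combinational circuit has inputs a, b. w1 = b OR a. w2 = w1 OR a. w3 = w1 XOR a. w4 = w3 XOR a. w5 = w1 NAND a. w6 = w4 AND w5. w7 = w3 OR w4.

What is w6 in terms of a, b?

(((b OR a) XOR a) XOR a) AND ((b OR a) NAND a)

w1 = b OR a
w3 = w1 XOR a = (b OR a) XOR a
w4 = w3 XOR a = ((b OR a) XOR a) XOR a
w5 = w1 NAND a = (b OR a) NAND a
w6 = w4 AND w5 = (((b OR a) XOR a) XOR a) AND ((b OR a) NAND a)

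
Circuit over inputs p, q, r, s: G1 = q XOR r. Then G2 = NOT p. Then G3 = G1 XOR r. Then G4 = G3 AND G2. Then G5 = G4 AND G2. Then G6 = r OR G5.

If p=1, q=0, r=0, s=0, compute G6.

G1 = 0 XOR 0 = 0
G2 = NOT 1 = 0
G3 = 0 XOR 0 = 0
G4 = 0 AND 0 = 0
G5 = 0 AND 0 = 0
G6 = 0 OR 0 = 0

0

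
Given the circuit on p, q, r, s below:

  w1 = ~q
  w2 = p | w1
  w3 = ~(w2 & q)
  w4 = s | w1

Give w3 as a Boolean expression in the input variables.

~((p | ~q) & q)

w1 = ~q
w2 = p | w1 = p | ~q
w3 = ~(w2 & q) = ~((p | ~q) & q)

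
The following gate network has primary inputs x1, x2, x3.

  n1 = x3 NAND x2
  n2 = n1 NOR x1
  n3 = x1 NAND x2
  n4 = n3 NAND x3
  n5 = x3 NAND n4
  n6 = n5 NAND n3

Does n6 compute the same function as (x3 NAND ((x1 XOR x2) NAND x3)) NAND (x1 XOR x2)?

No

n3 = x1 NAND x2
n4 = n3 NAND x3 = (x1 NAND x2) NAND x3
n5 = x3 NAND n4 = x3 NAND ((x1 NAND x2) NAND x3)
n6 = n5 NAND n3 = (x3 NAND ((x1 NAND x2) NAND x3)) NAND (x1 NAND x2)
At x1=0, x2=0, x3=0: circuit gives 0, formula gives 1.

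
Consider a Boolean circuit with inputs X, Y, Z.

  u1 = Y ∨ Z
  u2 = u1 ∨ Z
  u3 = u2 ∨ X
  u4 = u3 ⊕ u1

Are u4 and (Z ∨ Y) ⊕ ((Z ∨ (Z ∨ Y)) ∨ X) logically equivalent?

Yes

u1 = Y ∨ Z
u2 = u1 ∨ Z = (Y ∨ Z) ∨ Z
u3 = u2 ∨ X = ((Y ∨ Z) ∨ Z) ∨ X
u4 = u3 ⊕ u1 = (((Y ∨ Z) ∨ Z) ∨ X) ⊕ (Y ∨ Z)
At X=0, Y=0, Z=0: circuit gives 0, formula gives 0.
At X=1, Y=0, Z=0: circuit gives 1, formula gives 1.
Agrees on all 8 inputs.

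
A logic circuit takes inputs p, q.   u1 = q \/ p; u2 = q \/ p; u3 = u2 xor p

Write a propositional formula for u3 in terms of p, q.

u2 = q \/ p
u3 = u2 xor p = (q \/ p) xor p

(q \/ p) xor p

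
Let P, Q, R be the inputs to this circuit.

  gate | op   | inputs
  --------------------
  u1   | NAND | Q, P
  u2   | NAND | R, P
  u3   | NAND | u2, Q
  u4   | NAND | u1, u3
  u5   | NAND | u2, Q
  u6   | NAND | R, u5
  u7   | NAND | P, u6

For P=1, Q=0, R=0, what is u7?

u2 = 0 NAND 1 = 1
u5 = 1 NAND 0 = 1
u6 = 0 NAND 1 = 1
u7 = 1 NAND 1 = 0

0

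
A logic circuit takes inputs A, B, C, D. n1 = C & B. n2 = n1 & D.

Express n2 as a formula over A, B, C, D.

(C & B) & D

n1 = C & B
n2 = n1 & D = (C & B) & D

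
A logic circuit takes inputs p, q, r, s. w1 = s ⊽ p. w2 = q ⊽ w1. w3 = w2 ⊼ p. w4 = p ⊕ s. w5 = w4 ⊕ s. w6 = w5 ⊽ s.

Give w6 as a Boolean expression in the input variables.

((p ⊕ s) ⊕ s) ⊽ s

w4 = p ⊕ s
w5 = w4 ⊕ s = (p ⊕ s) ⊕ s
w6 = w5 ⊽ s = ((p ⊕ s) ⊕ s) ⊽ s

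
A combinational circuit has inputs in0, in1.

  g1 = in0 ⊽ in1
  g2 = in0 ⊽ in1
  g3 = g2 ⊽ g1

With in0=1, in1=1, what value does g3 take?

1

g1 = 1 ⊽ 1 = 0
g2 = 1 ⊽ 1 = 0
g3 = 0 ⊽ 0 = 1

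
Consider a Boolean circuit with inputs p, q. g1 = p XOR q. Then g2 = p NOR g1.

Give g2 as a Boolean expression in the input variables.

g1 = p XOR q
g2 = p NOR g1 = p NOR (p XOR q)

p NOR (p XOR q)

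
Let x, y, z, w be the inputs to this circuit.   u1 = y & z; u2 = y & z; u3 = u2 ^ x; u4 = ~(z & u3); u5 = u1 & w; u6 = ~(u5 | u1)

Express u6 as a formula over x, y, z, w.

u1 = y & z
u5 = u1 & w = (y & z) & w
u6 = ~(u5 | u1) = ~(((y & z) & w) | (y & z))

~(((y & z) & w) | (y & z))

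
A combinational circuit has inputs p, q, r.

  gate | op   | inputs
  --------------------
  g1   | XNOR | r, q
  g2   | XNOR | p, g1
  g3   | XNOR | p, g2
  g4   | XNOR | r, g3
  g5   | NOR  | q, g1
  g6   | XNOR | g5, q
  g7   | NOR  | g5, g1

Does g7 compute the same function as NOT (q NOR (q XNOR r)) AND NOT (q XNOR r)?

Yes

g1 = r XNOR q
g5 = q NOR g1 = q NOR (r XNOR q)
g7 = g5 NOR g1 = (q NOR (r XNOR q)) NOR (r XNOR q)
At p=0, q=0, r=0: circuit gives 0, formula gives 0.
At p=0, q=1, r=0: circuit gives 1, formula gives 1.
Agrees on all 8 inputs.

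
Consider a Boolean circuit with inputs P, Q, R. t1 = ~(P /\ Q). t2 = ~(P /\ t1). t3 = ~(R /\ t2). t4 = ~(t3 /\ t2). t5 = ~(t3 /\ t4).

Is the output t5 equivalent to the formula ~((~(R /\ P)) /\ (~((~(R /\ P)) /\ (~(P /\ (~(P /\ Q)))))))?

No

t1 = ~(P /\ Q)
t2 = ~(P /\ t1) = ~(P /\ (~(P /\ Q)))
t3 = ~(R /\ t2) = ~(R /\ (~(P /\ (~(P /\ Q)))))
t4 = ~(t3 /\ t2) = ~((~(R /\ (~(P /\ (~(P /\ Q)))))) /\ (~(P /\ (~(P /\ Q)))))
t5 = ~(t3 /\ t4) = ~((~(R /\ (~(P /\ (~(P /\ Q)))))) /\ (~((~(R /\ (~(P /\ (~(P /\ Q)))))) /\ (~(P /\ (~(P /\ Q)))))))
At P=1, Q=0, R=1: circuit gives 0, formula gives 1.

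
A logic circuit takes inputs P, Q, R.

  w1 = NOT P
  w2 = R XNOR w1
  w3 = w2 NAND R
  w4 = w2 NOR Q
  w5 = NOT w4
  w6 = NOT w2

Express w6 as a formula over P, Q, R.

NOT (R XNOR NOT P)

w1 = NOT P
w2 = R XNOR w1 = R XNOR NOT P
w6 = NOT w2 = NOT (R XNOR NOT P)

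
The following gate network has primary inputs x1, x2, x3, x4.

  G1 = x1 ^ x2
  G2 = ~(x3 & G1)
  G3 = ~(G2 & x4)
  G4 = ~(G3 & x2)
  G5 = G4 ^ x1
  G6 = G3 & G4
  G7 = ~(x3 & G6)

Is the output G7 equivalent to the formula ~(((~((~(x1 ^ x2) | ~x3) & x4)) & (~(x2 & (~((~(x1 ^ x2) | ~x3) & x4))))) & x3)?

Yes

G1 = x1 ^ x2
G2 = ~(x3 & G1) = ~(x3 & (x1 ^ x2))
G3 = ~(G2 & x4) = ~((~(x3 & (x1 ^ x2))) & x4)
G4 = ~(G3 & x2) = ~((~((~(x3 & (x1 ^ x2))) & x4)) & x2)
G6 = G3 & G4 = (~((~(x3 & (x1 ^ x2))) & x4)) & (~((~((~(x3 & (x1 ^ x2))) & x4)) & x2))
G7 = ~(x3 & G6) = ~(x3 & ((~((~(x3 & (x1 ^ x2))) & x4)) & (~((~((~(x3 & (x1 ^ x2))) & x4)) & x2))))
At x1=0, x2=0, x3=1, x4=0: circuit gives 0, formula gives 0.
At x1=0, x2=0, x3=0, x4=0: circuit gives 1, formula gives 1.
Agrees on all 16 inputs.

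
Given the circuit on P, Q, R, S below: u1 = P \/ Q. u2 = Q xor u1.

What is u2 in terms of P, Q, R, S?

Q xor (P \/ Q)

u1 = P \/ Q
u2 = Q xor u1 = Q xor (P \/ Q)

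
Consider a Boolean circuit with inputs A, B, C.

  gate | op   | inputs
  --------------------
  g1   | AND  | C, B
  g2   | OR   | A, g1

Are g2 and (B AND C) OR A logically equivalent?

Yes

g1 = C AND B
g2 = A OR g1 = A OR (C AND B)
At A=0, B=0, C=0: circuit gives 0, formula gives 0.
At A=0, B=1, C=1: circuit gives 1, formula gives 1.
Agrees on all 8 inputs.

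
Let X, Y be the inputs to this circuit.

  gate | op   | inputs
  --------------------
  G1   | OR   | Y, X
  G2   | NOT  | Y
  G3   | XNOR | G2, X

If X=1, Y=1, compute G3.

G2 = NOT 1 = 0
G3 = 0 XNOR 1 = 0

0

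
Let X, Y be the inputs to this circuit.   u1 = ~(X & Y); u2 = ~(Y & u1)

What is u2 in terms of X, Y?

u1 = ~(X & Y)
u2 = ~(Y & u1) = ~(Y & (~(X & Y)))

~(Y & (~(X & Y)))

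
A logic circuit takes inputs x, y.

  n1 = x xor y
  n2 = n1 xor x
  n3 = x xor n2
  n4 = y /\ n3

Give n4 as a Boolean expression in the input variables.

n1 = x xor y
n2 = n1 xor x = (x xor y) xor x
n3 = x xor n2 = x xor ((x xor y) xor x)
n4 = y /\ n3 = y /\ (x xor ((x xor y) xor x))

y /\ (x xor ((x xor y) xor x))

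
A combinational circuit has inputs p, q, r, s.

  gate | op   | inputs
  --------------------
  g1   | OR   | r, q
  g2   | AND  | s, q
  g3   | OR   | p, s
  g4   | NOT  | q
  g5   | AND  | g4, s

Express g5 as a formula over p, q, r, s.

NOT q AND s

g4 = NOT q
g5 = g4 AND s = NOT q AND s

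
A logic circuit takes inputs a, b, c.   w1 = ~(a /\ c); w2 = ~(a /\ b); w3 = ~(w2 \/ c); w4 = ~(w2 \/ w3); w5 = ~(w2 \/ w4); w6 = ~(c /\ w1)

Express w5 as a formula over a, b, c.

w2 = ~(a /\ b)
w3 = ~(w2 \/ c) = ~((~(a /\ b)) \/ c)
w4 = ~(w2 \/ w3) = ~((~(a /\ b)) \/ (~((~(a /\ b)) \/ c)))
w5 = ~(w2 \/ w4) = ~((~(a /\ b)) \/ (~((~(a /\ b)) \/ (~((~(a /\ b)) \/ c)))))

~((~(a /\ b)) \/ (~((~(a /\ b)) \/ (~((~(a /\ b)) \/ c)))))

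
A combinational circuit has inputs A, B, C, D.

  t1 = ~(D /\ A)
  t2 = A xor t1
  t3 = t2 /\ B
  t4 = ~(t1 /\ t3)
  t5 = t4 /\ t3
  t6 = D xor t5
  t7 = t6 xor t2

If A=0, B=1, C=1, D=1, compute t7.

t1 = ~(1 /\ 0) = 1
t2 = 0 xor 1 = 1
t3 = 1 /\ 1 = 1
t4 = ~(1 /\ 1) = 0
t5 = 0 /\ 1 = 0
t6 = 1 xor 0 = 1
t7 = 1 xor 1 = 0

0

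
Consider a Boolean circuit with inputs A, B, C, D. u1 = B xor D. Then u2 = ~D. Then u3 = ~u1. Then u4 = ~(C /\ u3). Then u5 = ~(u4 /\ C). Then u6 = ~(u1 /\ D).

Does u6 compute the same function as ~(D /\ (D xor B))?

u1 = B xor D
u6 = ~(u1 /\ D) = ~((B xor D) /\ D)
At A=0, B=0, C=0, D=1: circuit gives 0, formula gives 0.
At A=0, B=0, C=0, D=0: circuit gives 1, formula gives 1.
Agrees on all 16 inputs.

Yes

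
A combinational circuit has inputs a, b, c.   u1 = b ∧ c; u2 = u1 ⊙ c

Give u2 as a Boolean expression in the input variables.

u1 = b ∧ c
u2 = u1 ⊙ c = (b ∧ c) ⊙ c

(b ∧ c) ⊙ c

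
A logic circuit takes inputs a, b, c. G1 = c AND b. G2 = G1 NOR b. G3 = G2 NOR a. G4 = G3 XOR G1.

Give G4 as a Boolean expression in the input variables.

(((c AND b) NOR b) NOR a) XOR (c AND b)

G1 = c AND b
G2 = G1 NOR b = (c AND b) NOR b
G3 = G2 NOR a = ((c AND b) NOR b) NOR a
G4 = G3 XOR G1 = (((c AND b) NOR b) NOR a) XOR (c AND b)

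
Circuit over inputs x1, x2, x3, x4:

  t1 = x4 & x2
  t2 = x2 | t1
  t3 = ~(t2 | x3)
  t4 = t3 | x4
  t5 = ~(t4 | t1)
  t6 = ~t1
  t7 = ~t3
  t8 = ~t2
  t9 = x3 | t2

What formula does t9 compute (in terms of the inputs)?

t1 = x4 & x2
t2 = x2 | t1 = x2 | (x4 & x2)
t9 = x3 | t2 = x3 | (x2 | (x4 & x2))

x3 | (x2 | (x4 & x2))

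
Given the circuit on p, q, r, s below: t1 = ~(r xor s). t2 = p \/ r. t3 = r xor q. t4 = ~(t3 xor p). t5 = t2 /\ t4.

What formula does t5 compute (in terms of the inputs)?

t2 = p \/ r
t3 = r xor q
t4 = ~(t3 xor p) = ~((r xor q) xor p)
t5 = t2 /\ t4 = (p \/ r) /\ (~((r xor q) xor p))

(p \/ r) /\ (~((r xor q) xor p))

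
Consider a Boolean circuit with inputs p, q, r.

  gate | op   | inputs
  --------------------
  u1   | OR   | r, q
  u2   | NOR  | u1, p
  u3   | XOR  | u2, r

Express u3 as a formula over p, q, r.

u1 = r OR q
u2 = u1 NOR p = (r OR q) NOR p
u3 = u2 XOR r = ((r OR q) NOR p) XOR r

((r OR q) NOR p) XOR r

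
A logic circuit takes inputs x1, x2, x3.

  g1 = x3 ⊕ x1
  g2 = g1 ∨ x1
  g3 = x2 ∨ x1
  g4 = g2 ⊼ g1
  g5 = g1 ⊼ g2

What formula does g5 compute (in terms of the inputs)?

(x3 ⊕ x1) ⊼ ((x3 ⊕ x1) ∨ x1)

g1 = x3 ⊕ x1
g2 = g1 ∨ x1 = (x3 ⊕ x1) ∨ x1
g5 = g1 ⊼ g2 = (x3 ⊕ x1) ⊼ ((x3 ⊕ x1) ∨ x1)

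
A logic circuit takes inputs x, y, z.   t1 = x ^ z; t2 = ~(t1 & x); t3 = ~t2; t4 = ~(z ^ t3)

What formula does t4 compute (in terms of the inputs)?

~(z ^ ~(~((x ^ z) & x)))

t1 = x ^ z
t2 = ~(t1 & x) = ~((x ^ z) & x)
t3 = ~t2 = ~(~((x ^ z) & x))
t4 = ~(z ^ t3) = ~(z ^ ~(~((x ^ z) & x)))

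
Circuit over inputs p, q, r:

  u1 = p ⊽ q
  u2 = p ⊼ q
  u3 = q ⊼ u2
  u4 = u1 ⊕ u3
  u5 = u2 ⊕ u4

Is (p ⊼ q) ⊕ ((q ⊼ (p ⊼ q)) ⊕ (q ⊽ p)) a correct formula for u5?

Yes

u1 = p ⊽ q
u2 = p ⊼ q
u3 = q ⊼ u2 = q ⊼ (p ⊼ q)
u4 = u1 ⊕ u3 = (p ⊽ q) ⊕ (q ⊼ (p ⊼ q))
u5 = u2 ⊕ u4 = (p ⊼ q) ⊕ ((p ⊽ q) ⊕ (q ⊼ (p ⊼ q)))
At p=1, q=0, r=0: circuit gives 0, formula gives 0.
At p=0, q=0, r=0: circuit gives 1, formula gives 1.
Agrees on all 8 inputs.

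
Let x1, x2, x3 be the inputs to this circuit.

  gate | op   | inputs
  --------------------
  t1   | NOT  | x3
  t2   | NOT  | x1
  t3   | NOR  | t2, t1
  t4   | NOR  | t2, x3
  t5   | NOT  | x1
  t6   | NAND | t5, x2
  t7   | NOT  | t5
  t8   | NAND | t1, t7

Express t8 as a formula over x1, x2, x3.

t1 = NOT x3
t5 = NOT x1
t7 = NOT t5 = NOT NOT x1
t8 = t1 NAND t7 = NOT x3 NAND NOT NOT x1

NOT x3 NAND NOT NOT x1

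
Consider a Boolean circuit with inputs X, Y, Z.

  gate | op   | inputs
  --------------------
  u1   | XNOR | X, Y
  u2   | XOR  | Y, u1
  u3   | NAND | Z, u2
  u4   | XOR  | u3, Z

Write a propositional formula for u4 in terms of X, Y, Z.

u1 = X XNOR Y
u2 = Y XOR u1 = Y XOR (X XNOR Y)
u3 = Z NAND u2 = Z NAND (Y XOR (X XNOR Y))
u4 = u3 XOR Z = (Z NAND (Y XOR (X XNOR Y))) XOR Z

(Z NAND (Y XOR (X XNOR Y))) XOR Z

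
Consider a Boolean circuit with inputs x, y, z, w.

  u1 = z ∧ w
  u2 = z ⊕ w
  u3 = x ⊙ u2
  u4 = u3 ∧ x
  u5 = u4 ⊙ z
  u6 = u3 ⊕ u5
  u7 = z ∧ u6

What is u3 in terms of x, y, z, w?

u2 = z ⊕ w
u3 = x ⊙ u2 = x ⊙ (z ⊕ w)

x ⊙ (z ⊕ w)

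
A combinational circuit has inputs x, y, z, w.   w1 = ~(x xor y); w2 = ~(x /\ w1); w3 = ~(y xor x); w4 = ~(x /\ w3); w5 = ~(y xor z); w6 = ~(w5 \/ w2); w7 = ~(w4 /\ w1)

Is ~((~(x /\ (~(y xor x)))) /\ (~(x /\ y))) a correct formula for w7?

w1 = ~(x xor y)
w3 = ~(y xor x)
w4 = ~(x /\ w3) = ~(x /\ (~(y xor x)))
w7 = ~(w4 /\ w1) = ~((~(x /\ (~(y xor x)))) /\ (~(x xor y)))
At x=0, y=1, z=0, w=0: circuit gives 1, formula gives 0.

No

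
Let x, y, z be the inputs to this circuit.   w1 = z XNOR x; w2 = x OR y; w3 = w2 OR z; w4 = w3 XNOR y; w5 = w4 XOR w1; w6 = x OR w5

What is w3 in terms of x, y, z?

(x OR y) OR z

w2 = x OR y
w3 = w2 OR z = (x OR y) OR z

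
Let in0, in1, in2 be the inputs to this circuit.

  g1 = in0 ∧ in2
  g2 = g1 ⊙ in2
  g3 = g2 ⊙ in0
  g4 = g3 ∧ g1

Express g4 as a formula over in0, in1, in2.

(((in0 ∧ in2) ⊙ in2) ⊙ in0) ∧ (in0 ∧ in2)

g1 = in0 ∧ in2
g2 = g1 ⊙ in2 = (in0 ∧ in2) ⊙ in2
g3 = g2 ⊙ in0 = ((in0 ∧ in2) ⊙ in2) ⊙ in0
g4 = g3 ∧ g1 = (((in0 ∧ in2) ⊙ in2) ⊙ in0) ∧ (in0 ∧ in2)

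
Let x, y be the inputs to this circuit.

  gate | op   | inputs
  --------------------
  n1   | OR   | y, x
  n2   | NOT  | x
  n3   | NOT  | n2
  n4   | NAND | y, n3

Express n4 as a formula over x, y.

y NAND NOT NOT x

n2 = NOT x
n3 = NOT n2 = NOT NOT x
n4 = y NAND n3 = y NAND NOT NOT x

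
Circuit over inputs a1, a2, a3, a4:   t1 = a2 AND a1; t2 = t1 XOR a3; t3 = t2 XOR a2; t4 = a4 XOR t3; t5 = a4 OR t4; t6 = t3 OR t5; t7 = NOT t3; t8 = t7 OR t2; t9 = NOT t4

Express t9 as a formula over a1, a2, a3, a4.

NOT (a4 XOR (((a2 AND a1) XOR a3) XOR a2))

t1 = a2 AND a1
t2 = t1 XOR a3 = (a2 AND a1) XOR a3
t3 = t2 XOR a2 = ((a2 AND a1) XOR a3) XOR a2
t4 = a4 XOR t3 = a4 XOR (((a2 AND a1) XOR a3) XOR a2)
t9 = NOT t4 = NOT (a4 XOR (((a2 AND a1) XOR a3) XOR a2))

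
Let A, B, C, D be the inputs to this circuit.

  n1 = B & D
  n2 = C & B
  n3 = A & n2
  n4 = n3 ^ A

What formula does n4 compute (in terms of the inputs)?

n2 = C & B
n3 = A & n2 = A & (C & B)
n4 = n3 ^ A = (A & (C & B)) ^ A

(A & (C & B)) ^ A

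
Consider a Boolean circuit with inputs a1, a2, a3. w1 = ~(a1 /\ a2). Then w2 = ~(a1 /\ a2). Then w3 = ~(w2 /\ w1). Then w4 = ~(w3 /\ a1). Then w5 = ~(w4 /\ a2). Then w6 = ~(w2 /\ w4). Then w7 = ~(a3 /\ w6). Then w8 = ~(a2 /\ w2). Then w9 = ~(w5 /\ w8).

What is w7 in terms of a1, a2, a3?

~(a3 /\ (~((~(a1 /\ a2)) /\ (~((~((~(a1 /\ a2)) /\ (~(a1 /\ a2)))) /\ a1)))))

w1 = ~(a1 /\ a2)
w2 = ~(a1 /\ a2)
w3 = ~(w2 /\ w1) = ~((~(a1 /\ a2)) /\ (~(a1 /\ a2)))
w4 = ~(w3 /\ a1) = ~((~((~(a1 /\ a2)) /\ (~(a1 /\ a2)))) /\ a1)
w6 = ~(w2 /\ w4) = ~((~(a1 /\ a2)) /\ (~((~((~(a1 /\ a2)) /\ (~(a1 /\ a2)))) /\ a1)))
w7 = ~(a3 /\ w6) = ~(a3 /\ (~((~(a1 /\ a2)) /\ (~((~((~(a1 /\ a2)) /\ (~(a1 /\ a2)))) /\ a1)))))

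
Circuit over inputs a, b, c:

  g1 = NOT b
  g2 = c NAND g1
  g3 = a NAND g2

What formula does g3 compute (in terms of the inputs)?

a NAND (c NAND NOT b)

g1 = NOT b
g2 = c NAND g1 = c NAND NOT b
g3 = a NAND g2 = a NAND (c NAND NOT b)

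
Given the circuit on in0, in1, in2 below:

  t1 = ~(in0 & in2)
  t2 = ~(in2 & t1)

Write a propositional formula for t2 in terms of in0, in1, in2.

~(in2 & (~(in0 & in2)))

t1 = ~(in0 & in2)
t2 = ~(in2 & t1) = ~(in2 & (~(in0 & in2)))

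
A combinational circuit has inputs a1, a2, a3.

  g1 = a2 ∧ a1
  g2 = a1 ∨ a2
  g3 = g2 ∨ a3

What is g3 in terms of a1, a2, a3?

(a1 ∨ a2) ∨ a3

g2 = a1 ∨ a2
g3 = g2 ∨ a3 = (a1 ∨ a2) ∨ a3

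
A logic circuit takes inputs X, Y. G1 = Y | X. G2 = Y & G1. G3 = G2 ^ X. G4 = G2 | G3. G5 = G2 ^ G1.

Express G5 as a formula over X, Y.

(Y & (Y | X)) ^ (Y | X)

G1 = Y | X
G2 = Y & G1 = Y & (Y | X)
G5 = G2 ^ G1 = (Y & (Y | X)) ^ (Y | X)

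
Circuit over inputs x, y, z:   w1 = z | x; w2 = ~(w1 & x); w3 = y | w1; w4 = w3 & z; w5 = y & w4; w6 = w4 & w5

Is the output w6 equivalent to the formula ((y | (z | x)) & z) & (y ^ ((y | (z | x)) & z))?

w1 = z | x
w3 = y | w1 = y | (z | x)
w4 = w3 & z = (y | (z | x)) & z
w5 = y & w4 = y & ((y | (z | x)) & z)
w6 = w4 & w5 = ((y | (z | x)) & z) & (y & ((y | (z | x)) & z))
At x=0, y=0, z=1: circuit gives 0, formula gives 1.

No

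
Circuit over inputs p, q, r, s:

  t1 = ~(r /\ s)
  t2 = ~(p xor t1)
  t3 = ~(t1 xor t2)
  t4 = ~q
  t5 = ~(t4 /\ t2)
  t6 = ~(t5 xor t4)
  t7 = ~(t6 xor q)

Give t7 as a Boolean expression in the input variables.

~((~((~(~q /\ (~(p xor (~(r /\ s)))))) xor ~q)) xor q)

t1 = ~(r /\ s)
t2 = ~(p xor t1) = ~(p xor (~(r /\ s)))
t4 = ~q
t5 = ~(t4 /\ t2) = ~(~q /\ (~(p xor (~(r /\ s)))))
t6 = ~(t5 xor t4) = ~((~(~q /\ (~(p xor (~(r /\ s)))))) xor ~q)
t7 = ~(t6 xor q) = ~((~((~(~q /\ (~(p xor (~(r /\ s)))))) xor ~q)) xor q)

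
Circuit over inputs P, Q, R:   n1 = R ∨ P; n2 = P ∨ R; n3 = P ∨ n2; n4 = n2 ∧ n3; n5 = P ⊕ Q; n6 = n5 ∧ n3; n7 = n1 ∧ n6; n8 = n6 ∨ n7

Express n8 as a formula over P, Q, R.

((P ⊕ Q) ∧ (P ∨ (P ∨ R))) ∨ ((R ∨ P) ∧ ((P ⊕ Q) ∧ (P ∨ (P ∨ R))))

n1 = R ∨ P
n2 = P ∨ R
n3 = P ∨ n2 = P ∨ (P ∨ R)
n5 = P ⊕ Q
n6 = n5 ∧ n3 = (P ⊕ Q) ∧ (P ∨ (P ∨ R))
n7 = n1 ∧ n6 = (R ∨ P) ∧ ((P ⊕ Q) ∧ (P ∨ (P ∨ R)))
n8 = n6 ∨ n7 = ((P ⊕ Q) ∧ (P ∨ (P ∨ R))) ∨ ((R ∨ P) ∧ ((P ⊕ Q) ∧ (P ∨ (P ∨ R))))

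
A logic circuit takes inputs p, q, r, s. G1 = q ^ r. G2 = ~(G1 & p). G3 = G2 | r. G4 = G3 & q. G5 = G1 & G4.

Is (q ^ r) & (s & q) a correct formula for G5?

No

G1 = q ^ r
G2 = ~(G1 & p) = ~((q ^ r) & p)
G3 = G2 | r = (~((q ^ r) & p)) | r
G4 = G3 & q = ((~((q ^ r) & p)) | r) & q
G5 = G1 & G4 = (q ^ r) & (((~((q ^ r) & p)) | r) & q)
At p=0, q=1, r=0, s=0: circuit gives 1, formula gives 0.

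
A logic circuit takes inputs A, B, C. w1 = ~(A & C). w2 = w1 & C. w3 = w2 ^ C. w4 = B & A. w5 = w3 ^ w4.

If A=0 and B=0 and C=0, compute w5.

0

w1 = ~(0 & 0) = 1
w2 = 1 & 0 = 0
w3 = 0 ^ 0 = 0
w4 = 0 & 0 = 0
w5 = 0 ^ 0 = 0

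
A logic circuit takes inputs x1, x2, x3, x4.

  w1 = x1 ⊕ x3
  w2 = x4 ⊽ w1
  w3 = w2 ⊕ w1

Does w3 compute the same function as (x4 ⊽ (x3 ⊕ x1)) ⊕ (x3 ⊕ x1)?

Yes

w1 = x1 ⊕ x3
w2 = x4 ⊽ w1 = x4 ⊽ (x1 ⊕ x3)
w3 = w2 ⊕ w1 = (x4 ⊽ (x1 ⊕ x3)) ⊕ (x1 ⊕ x3)
At x1=0, x2=0, x3=0, x4=1: circuit gives 0, formula gives 0.
At x1=0, x2=0, x3=0, x4=0: circuit gives 1, formula gives 1.
Agrees on all 16 inputs.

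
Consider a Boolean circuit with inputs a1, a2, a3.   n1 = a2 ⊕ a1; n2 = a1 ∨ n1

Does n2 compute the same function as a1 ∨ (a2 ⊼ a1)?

n1 = a2 ⊕ a1
n2 = a1 ∨ n1 = a1 ∨ (a2 ⊕ a1)
At a1=0, a2=0, a3=0: circuit gives 0, formula gives 1.

No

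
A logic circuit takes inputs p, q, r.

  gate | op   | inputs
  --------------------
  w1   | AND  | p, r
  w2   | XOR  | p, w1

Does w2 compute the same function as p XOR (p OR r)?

w1 = p AND r
w2 = p XOR w1 = p XOR (p AND r)
At p=0, q=0, r=1: circuit gives 0, formula gives 1.

No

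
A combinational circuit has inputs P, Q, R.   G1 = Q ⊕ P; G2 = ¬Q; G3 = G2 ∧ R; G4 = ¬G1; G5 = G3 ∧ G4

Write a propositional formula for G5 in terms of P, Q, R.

(¬Q ∧ R) ∧ ¬(Q ⊕ P)

G1 = Q ⊕ P
G2 = ¬Q
G3 = G2 ∧ R = ¬Q ∧ R
G4 = ¬G1 = ¬(Q ⊕ P)
G5 = G3 ∧ G4 = (¬Q ∧ R) ∧ ¬(Q ⊕ P)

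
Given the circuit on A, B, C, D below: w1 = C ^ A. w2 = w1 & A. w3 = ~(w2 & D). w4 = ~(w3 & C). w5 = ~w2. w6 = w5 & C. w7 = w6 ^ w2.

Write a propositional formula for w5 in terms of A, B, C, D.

w1 = C ^ A
w2 = w1 & A = (C ^ A) & A
w5 = ~w2 = ~((C ^ A) & A)

~((C ^ A) & A)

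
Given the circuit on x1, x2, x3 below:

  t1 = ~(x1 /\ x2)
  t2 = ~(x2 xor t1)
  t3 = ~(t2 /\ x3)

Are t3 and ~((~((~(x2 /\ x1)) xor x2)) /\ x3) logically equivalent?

Yes

t1 = ~(x1 /\ x2)
t2 = ~(x2 xor t1) = ~(x2 xor (~(x1 /\ x2)))
t3 = ~(t2 /\ x3) = ~((~(x2 xor (~(x1 /\ x2)))) /\ x3)
At x1=0, x2=1, x3=1: circuit gives 0, formula gives 0.
At x1=0, x2=0, x3=0: circuit gives 1, formula gives 1.
Agrees on all 8 inputs.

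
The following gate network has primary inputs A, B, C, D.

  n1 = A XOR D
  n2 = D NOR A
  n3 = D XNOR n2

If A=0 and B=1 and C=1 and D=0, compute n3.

n2 = 0 NOR 0 = 1
n3 = 0 XNOR 1 = 0

0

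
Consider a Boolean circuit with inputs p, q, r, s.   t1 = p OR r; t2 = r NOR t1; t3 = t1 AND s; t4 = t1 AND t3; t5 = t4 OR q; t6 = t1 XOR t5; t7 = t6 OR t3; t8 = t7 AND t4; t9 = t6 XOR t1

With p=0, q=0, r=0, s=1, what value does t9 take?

0

t1 = 0 OR 0 = 0
t3 = 0 AND 1 = 0
t4 = 0 AND 0 = 0
t5 = 0 OR 0 = 0
t6 = 0 XOR 0 = 0
t9 = 0 XOR 0 = 0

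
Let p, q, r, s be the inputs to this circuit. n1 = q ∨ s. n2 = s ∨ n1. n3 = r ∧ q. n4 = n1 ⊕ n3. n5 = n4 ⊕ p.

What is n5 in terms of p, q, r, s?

((q ∨ s) ⊕ (r ∧ q)) ⊕ p

n1 = q ∨ s
n3 = r ∧ q
n4 = n1 ⊕ n3 = (q ∨ s) ⊕ (r ∧ q)
n5 = n4 ⊕ p = ((q ∨ s) ⊕ (r ∧ q)) ⊕ p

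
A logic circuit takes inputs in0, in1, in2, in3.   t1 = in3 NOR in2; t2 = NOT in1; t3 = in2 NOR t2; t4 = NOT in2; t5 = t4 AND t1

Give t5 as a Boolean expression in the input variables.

t1 = in3 NOR in2
t4 = NOT in2
t5 = t4 AND t1 = NOT in2 AND (in3 NOR in2)

NOT in2 AND (in3 NOR in2)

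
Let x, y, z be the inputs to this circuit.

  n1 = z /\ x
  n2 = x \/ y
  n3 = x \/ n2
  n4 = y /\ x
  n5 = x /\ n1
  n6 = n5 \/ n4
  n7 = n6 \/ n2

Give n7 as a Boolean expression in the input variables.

((x /\ (z /\ x)) \/ (y /\ x)) \/ (x \/ y)

n1 = z /\ x
n2 = x \/ y
n4 = y /\ x
n5 = x /\ n1 = x /\ (z /\ x)
n6 = n5 \/ n4 = (x /\ (z /\ x)) \/ (y /\ x)
n7 = n6 \/ n2 = ((x /\ (z /\ x)) \/ (y /\ x)) \/ (x \/ y)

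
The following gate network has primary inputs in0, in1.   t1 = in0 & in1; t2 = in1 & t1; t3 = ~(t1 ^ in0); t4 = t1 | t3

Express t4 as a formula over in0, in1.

t1 = in0 & in1
t3 = ~(t1 ^ in0) = ~((in0 & in1) ^ in0)
t4 = t1 | t3 = (in0 & in1) | (~((in0 & in1) ^ in0))

(in0 & in1) | (~((in0 & in1) ^ in0))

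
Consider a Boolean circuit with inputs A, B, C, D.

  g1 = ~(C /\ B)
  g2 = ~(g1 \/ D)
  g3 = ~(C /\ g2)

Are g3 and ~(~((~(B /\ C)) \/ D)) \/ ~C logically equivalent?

Yes

g1 = ~(C /\ B)
g2 = ~(g1 \/ D) = ~((~(C /\ B)) \/ D)
g3 = ~(C /\ g2) = ~(C /\ (~((~(C /\ B)) \/ D)))
At A=0, B=1, C=1, D=0: circuit gives 0, formula gives 0.
At A=0, B=0, C=0, D=0: circuit gives 1, formula gives 1.
Agrees on all 16 inputs.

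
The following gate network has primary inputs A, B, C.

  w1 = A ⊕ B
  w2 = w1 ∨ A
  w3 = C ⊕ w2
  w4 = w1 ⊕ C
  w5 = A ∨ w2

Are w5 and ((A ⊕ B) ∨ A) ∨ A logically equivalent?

w1 = A ⊕ B
w2 = w1 ∨ A = (A ⊕ B) ∨ A
w5 = A ∨ w2 = A ∨ ((A ⊕ B) ∨ A)
At A=0, B=0, C=0: circuit gives 0, formula gives 0.
At A=0, B=1, C=0: circuit gives 1, formula gives 1.
Agrees on all 8 inputs.

Yes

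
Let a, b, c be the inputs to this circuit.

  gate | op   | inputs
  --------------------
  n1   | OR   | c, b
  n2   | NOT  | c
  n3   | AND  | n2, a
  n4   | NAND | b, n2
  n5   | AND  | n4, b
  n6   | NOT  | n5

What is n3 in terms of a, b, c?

NOT c AND a

n2 = NOT c
n3 = n2 AND a = NOT c AND a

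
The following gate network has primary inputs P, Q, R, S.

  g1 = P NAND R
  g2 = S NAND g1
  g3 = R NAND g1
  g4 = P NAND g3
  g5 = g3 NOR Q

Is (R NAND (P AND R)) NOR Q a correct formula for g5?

No

g1 = P NAND R
g3 = R NAND g1 = R NAND (P NAND R)
g5 = g3 NOR Q = (R NAND (P NAND R)) NOR Q
At P=0, Q=0, R=1, S=0: circuit gives 1, formula gives 0.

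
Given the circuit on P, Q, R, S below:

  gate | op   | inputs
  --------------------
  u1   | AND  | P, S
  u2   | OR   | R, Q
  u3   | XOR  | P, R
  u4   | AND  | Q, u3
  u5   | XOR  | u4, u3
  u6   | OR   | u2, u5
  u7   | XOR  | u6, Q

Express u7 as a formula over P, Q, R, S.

((R OR Q) OR ((Q AND (P XOR R)) XOR (P XOR R))) XOR Q

u2 = R OR Q
u3 = P XOR R
u4 = Q AND u3 = Q AND (P XOR R)
u5 = u4 XOR u3 = (Q AND (P XOR R)) XOR (P XOR R)
u6 = u2 OR u5 = (R OR Q) OR ((Q AND (P XOR R)) XOR (P XOR R))
u7 = u6 XOR Q = ((R OR Q) OR ((Q AND (P XOR R)) XOR (P XOR R))) XOR Q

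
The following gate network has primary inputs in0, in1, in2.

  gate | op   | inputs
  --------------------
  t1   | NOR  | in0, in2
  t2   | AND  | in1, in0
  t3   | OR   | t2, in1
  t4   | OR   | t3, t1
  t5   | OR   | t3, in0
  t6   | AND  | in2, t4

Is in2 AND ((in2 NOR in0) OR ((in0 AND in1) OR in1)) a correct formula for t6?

t1 = in0 NOR in2
t2 = in1 AND in0
t3 = t2 OR in1 = (in1 AND in0) OR in1
t4 = t3 OR t1 = ((in1 AND in0) OR in1) OR (in0 NOR in2)
t6 = in2 AND t4 = in2 AND (((in1 AND in0) OR in1) OR (in0 NOR in2))
At in0=0, in1=0, in2=0: circuit gives 0, formula gives 0.
At in0=0, in1=1, in2=1: circuit gives 1, formula gives 1.
Agrees on all 8 inputs.

Yes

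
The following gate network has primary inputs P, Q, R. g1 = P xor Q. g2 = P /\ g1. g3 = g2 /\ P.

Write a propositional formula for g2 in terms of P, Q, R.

P /\ (P xor Q)

g1 = P xor Q
g2 = P /\ g1 = P /\ (P xor Q)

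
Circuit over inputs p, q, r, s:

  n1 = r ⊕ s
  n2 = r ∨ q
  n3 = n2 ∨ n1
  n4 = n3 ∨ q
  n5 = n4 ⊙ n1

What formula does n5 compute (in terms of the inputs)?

n1 = r ⊕ s
n2 = r ∨ q
n3 = n2 ∨ n1 = (r ∨ q) ∨ (r ⊕ s)
n4 = n3 ∨ q = ((r ∨ q) ∨ (r ⊕ s)) ∨ q
n5 = n4 ⊙ n1 = (((r ∨ q) ∨ (r ⊕ s)) ∨ q) ⊙ (r ⊕ s)

(((r ∨ q) ∨ (r ⊕ s)) ∨ q) ⊙ (r ⊕ s)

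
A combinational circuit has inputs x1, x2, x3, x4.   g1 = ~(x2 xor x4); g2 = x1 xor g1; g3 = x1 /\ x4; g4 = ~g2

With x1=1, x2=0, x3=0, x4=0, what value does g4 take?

g1 = ~(0 xor 0) = 1
g2 = 1 xor 1 = 0
g4 = ~0 = 1

1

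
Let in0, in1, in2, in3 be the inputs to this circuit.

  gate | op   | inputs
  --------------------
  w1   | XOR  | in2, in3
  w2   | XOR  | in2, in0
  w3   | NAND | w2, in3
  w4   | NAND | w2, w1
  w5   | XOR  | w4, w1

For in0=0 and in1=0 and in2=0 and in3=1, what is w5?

0

w1 = 0 XOR 1 = 1
w2 = 0 XOR 0 = 0
w4 = 0 NAND 1 = 1
w5 = 1 XOR 1 = 0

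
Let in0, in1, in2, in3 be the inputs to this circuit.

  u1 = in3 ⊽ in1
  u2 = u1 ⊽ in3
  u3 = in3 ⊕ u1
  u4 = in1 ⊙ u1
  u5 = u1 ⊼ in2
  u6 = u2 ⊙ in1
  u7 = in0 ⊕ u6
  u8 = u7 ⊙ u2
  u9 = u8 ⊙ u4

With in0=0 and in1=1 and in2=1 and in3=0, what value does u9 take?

u1 = 0 ⊽ 1 = 0
u2 = 0 ⊽ 0 = 1
u4 = 1 ⊙ 0 = 0
u6 = 1 ⊙ 1 = 1
u7 = 0 ⊕ 1 = 1
u8 = 1 ⊙ 1 = 1
u9 = 1 ⊙ 0 = 0

0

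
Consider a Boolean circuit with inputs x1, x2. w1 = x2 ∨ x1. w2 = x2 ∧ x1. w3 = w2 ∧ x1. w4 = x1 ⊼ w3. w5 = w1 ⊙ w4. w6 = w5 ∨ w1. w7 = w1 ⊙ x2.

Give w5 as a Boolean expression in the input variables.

w1 = x2 ∨ x1
w2 = x2 ∧ x1
w3 = w2 ∧ x1 = (x2 ∧ x1) ∧ x1
w4 = x1 ⊼ w3 = x1 ⊼ ((x2 ∧ x1) ∧ x1)
w5 = w1 ⊙ w4 = (x2 ∨ x1) ⊙ (x1 ⊼ ((x2 ∧ x1) ∧ x1))

(x2 ∨ x1) ⊙ (x1 ⊼ ((x2 ∧ x1) ∧ x1))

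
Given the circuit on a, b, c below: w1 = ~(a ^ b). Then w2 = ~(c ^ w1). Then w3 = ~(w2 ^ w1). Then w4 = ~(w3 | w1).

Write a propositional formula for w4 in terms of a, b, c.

w1 = ~(a ^ b)
w2 = ~(c ^ w1) = ~(c ^ (~(a ^ b)))
w3 = ~(w2 ^ w1) = ~((~(c ^ (~(a ^ b)))) ^ (~(a ^ b)))
w4 = ~(w3 | w1) = ~((~((~(c ^ (~(a ^ b)))) ^ (~(a ^ b)))) | (~(a ^ b)))

~((~((~(c ^ (~(a ^ b)))) ^ (~(a ^ b)))) | (~(a ^ b)))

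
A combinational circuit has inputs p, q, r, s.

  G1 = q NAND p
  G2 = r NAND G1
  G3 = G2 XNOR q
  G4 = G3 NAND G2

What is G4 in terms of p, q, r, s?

((r NAND (q NAND p)) XNOR q) NAND (r NAND (q NAND p))

G1 = q NAND p
G2 = r NAND G1 = r NAND (q NAND p)
G3 = G2 XNOR q = (r NAND (q NAND p)) XNOR q
G4 = G3 NAND G2 = ((r NAND (q NAND p)) XNOR q) NAND (r NAND (q NAND p))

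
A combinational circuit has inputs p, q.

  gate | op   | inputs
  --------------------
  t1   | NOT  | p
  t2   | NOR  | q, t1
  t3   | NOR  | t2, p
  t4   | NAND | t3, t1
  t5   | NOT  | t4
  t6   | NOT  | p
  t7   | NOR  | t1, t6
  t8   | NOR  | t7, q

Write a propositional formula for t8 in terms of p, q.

(NOT p NOR NOT p) NOR q

t1 = NOT p
t6 = NOT p
t7 = t1 NOR t6 = NOT p NOR NOT p
t8 = t7 NOR q = (NOT p NOR NOT p) NOR q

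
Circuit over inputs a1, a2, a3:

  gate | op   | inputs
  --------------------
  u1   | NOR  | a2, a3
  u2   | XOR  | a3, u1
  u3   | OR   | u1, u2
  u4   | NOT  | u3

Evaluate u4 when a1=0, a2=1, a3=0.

1

u1 = 1 NOR 0 = 0
u2 = 0 XOR 0 = 0
u3 = 0 OR 0 = 0
u4 = NOT 0 = 1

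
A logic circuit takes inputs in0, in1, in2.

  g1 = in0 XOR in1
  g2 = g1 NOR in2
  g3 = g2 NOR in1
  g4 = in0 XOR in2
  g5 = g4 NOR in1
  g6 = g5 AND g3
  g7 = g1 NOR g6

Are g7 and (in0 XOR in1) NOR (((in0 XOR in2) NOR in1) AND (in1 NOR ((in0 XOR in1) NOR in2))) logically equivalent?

g1 = in0 XOR in1
g2 = g1 NOR in2 = (in0 XOR in1) NOR in2
g3 = g2 NOR in1 = ((in0 XOR in1) NOR in2) NOR in1
g4 = in0 XOR in2
g5 = g4 NOR in1 = (in0 XOR in2) NOR in1
g6 = g5 AND g3 = ((in0 XOR in2) NOR in1) AND (((in0 XOR in1) NOR in2) NOR in1)
g7 = g1 NOR g6 = (in0 XOR in1) NOR (((in0 XOR in2) NOR in1) AND (((in0 XOR in1) NOR in2) NOR in1))
At in0=0, in1=1, in2=0: circuit gives 0, formula gives 0.
At in0=0, in1=0, in2=0: circuit gives 1, formula gives 1.
Agrees on all 8 inputs.

Yes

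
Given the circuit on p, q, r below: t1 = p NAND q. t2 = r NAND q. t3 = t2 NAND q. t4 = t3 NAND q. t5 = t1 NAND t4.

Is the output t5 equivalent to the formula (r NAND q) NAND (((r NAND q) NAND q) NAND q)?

t1 = p NAND q
t2 = r NAND q
t3 = t2 NAND q = (r NAND q) NAND q
t4 = t3 NAND q = ((r NAND q) NAND q) NAND q
t5 = t1 NAND t4 = (p NAND q) NAND (((r NAND q) NAND q) NAND q)
At p=1, q=1, r=0: circuit gives 1, formula gives 0.

No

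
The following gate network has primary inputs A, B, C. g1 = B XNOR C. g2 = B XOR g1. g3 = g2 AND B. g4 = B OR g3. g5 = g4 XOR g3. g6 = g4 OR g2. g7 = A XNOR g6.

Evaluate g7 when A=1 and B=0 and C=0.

1

g1 = 0 XNOR 0 = 1
g2 = 0 XOR 1 = 1
g3 = 1 AND 0 = 0
g4 = 0 OR 0 = 0
g6 = 0 OR 1 = 1
g7 = 1 XNOR 1 = 1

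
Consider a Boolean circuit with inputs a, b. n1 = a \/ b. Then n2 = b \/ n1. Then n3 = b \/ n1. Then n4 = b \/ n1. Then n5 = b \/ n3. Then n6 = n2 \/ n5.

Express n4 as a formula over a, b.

b \/ (a \/ b)

n1 = a \/ b
n4 = b \/ n1 = b \/ (a \/ b)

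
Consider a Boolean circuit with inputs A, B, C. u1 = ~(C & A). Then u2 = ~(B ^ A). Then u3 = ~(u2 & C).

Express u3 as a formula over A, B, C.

u2 = ~(B ^ A)
u3 = ~(u2 & C) = ~((~(B ^ A)) & C)

~((~(B ^ A)) & C)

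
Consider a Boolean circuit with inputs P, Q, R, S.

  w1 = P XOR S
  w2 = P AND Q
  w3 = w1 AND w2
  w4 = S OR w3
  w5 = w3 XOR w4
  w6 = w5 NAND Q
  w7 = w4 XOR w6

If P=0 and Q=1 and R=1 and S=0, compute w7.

w1 = 0 XOR 0 = 0
w2 = 0 AND 1 = 0
w3 = 0 AND 0 = 0
w4 = 0 OR 0 = 0
w5 = 0 XOR 0 = 0
w6 = 0 NAND 1 = 1
w7 = 0 XOR 1 = 1

1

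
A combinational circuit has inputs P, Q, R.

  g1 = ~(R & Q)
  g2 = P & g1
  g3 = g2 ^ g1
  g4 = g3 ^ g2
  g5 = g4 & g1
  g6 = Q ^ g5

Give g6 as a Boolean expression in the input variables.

g1 = ~(R & Q)
g2 = P & g1 = P & (~(R & Q))
g3 = g2 ^ g1 = (P & (~(R & Q))) ^ (~(R & Q))
g4 = g3 ^ g2 = ((P & (~(R & Q))) ^ (~(R & Q))) ^ (P & (~(R & Q)))
g5 = g4 & g1 = (((P & (~(R & Q))) ^ (~(R & Q))) ^ (P & (~(R & Q)))) & (~(R & Q))
g6 = Q ^ g5 = Q ^ ((((P & (~(R & Q))) ^ (~(R & Q))) ^ (P & (~(R & Q)))) & (~(R & Q)))

Q ^ ((((P & (~(R & Q))) ^ (~(R & Q))) ^ (P & (~(R & Q)))) & (~(R & Q)))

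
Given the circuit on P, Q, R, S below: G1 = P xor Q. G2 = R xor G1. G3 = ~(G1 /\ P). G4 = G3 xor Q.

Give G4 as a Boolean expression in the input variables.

G1 = P xor Q
G3 = ~(G1 /\ P) = ~((P xor Q) /\ P)
G4 = G3 xor Q = (~((P xor Q) /\ P)) xor Q

(~((P xor Q) /\ P)) xor Q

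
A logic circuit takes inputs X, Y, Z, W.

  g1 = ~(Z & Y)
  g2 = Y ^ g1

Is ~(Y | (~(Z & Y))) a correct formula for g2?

No

g1 = ~(Z & Y)
g2 = Y ^ g1 = Y ^ (~(Z & Y))
At X=0, Y=0, Z=0, W=0: circuit gives 1, formula gives 0.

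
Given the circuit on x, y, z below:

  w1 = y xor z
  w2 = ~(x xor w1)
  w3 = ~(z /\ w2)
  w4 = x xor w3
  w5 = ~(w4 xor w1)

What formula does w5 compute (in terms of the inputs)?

w1 = y xor z
w2 = ~(x xor w1) = ~(x xor (y xor z))
w3 = ~(z /\ w2) = ~(z /\ (~(x xor (y xor z))))
w4 = x xor w3 = x xor (~(z /\ (~(x xor (y xor z)))))
w5 = ~(w4 xor w1) = ~((x xor (~(z /\ (~(x xor (y xor z)))))) xor (y xor z))

~((x xor (~(z /\ (~(x xor (y xor z)))))) xor (y xor z))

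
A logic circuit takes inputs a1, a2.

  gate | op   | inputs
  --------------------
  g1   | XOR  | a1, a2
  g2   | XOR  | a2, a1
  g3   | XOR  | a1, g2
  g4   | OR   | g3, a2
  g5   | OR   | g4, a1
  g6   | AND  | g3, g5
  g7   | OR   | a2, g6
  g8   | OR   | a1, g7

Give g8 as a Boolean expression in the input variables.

g2 = a2 XOR a1
g3 = a1 XOR g2 = a1 XOR (a2 XOR a1)
g4 = g3 OR a2 = (a1 XOR (a2 XOR a1)) OR a2
g5 = g4 OR a1 = ((a1 XOR (a2 XOR a1)) OR a2) OR a1
g6 = g3 AND g5 = (a1 XOR (a2 XOR a1)) AND (((a1 XOR (a2 XOR a1)) OR a2) OR a1)
g7 = a2 OR g6 = a2 OR ((a1 XOR (a2 XOR a1)) AND (((a1 XOR (a2 XOR a1)) OR a2) OR a1))
g8 = a1 OR g7 = a1 OR (a2 OR ((a1 XOR (a2 XOR a1)) AND (((a1 XOR (a2 XOR a1)) OR a2) OR a1)))

a1 OR (a2 OR ((a1 XOR (a2 XOR a1)) AND (((a1 XOR (a2 XOR a1)) OR a2) OR a1)))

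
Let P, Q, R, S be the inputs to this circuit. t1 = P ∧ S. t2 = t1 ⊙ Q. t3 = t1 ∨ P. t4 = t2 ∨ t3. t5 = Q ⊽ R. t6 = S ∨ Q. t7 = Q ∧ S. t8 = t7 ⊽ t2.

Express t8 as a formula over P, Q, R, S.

(Q ∧ S) ⊽ ((P ∧ S) ⊙ Q)

t1 = P ∧ S
t2 = t1 ⊙ Q = (P ∧ S) ⊙ Q
t7 = Q ∧ S
t8 = t7 ⊽ t2 = (Q ∧ S) ⊽ ((P ∧ S) ⊙ Q)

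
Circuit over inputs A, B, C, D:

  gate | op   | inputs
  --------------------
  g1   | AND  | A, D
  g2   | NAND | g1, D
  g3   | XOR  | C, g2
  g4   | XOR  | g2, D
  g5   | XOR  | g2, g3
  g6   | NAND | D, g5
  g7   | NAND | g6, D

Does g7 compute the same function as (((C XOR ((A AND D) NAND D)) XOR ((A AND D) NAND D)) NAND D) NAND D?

Yes

g1 = A AND D
g2 = g1 NAND D = (A AND D) NAND D
g3 = C XOR g2 = C XOR ((A AND D) NAND D)
g5 = g2 XOR g3 = ((A AND D) NAND D) XOR (C XOR ((A AND D) NAND D))
g6 = D NAND g5 = D NAND (((A AND D) NAND D) XOR (C XOR ((A AND D) NAND D)))
g7 = g6 NAND D = (D NAND (((A AND D) NAND D) XOR (C XOR ((A AND D) NAND D)))) NAND D
At A=0, B=0, C=0, D=1: circuit gives 0, formula gives 0.
At A=0, B=0, C=0, D=0: circuit gives 1, formula gives 1.
Agrees on all 16 inputs.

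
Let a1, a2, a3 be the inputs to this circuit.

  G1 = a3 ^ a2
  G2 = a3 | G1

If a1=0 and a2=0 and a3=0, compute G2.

G1 = 0 ^ 0 = 0
G2 = 0 | 0 = 0

0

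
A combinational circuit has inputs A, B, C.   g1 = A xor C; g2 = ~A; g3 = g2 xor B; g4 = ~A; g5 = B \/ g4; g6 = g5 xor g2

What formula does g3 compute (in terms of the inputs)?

g2 = ~A
g3 = g2 xor B = ~A xor B

~A xor B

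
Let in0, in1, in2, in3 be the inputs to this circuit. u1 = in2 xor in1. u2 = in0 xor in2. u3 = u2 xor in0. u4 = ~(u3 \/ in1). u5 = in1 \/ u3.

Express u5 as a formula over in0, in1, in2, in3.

u2 = in0 xor in2
u3 = u2 xor in0 = (in0 xor in2) xor in0
u5 = in1 \/ u3 = in1 \/ ((in0 xor in2) xor in0)

in1 \/ ((in0 xor in2) xor in0)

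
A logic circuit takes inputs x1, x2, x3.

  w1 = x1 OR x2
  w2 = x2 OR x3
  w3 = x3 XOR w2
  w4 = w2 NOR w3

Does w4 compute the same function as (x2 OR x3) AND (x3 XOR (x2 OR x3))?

No

w2 = x2 OR x3
w3 = x3 XOR w2 = x3 XOR (x2 OR x3)
w4 = w2 NOR w3 = (x2 OR x3) NOR (x3 XOR (x2 OR x3))
At x1=0, x2=0, x3=0: circuit gives 1, formula gives 0.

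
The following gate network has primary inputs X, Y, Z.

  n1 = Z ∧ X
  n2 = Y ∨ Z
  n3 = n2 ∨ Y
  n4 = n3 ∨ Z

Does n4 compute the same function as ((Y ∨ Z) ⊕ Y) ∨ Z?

n2 = Y ∨ Z
n3 = n2 ∨ Y = (Y ∨ Z) ∨ Y
n4 = n3 ∨ Z = ((Y ∨ Z) ∨ Y) ∨ Z
At X=0, Y=1, Z=0: circuit gives 1, formula gives 0.

No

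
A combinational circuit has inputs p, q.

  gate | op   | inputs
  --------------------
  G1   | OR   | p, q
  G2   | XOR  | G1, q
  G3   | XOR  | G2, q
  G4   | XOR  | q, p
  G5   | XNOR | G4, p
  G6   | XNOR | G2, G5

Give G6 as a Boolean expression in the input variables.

G1 = p OR q
G2 = G1 XOR q = (p OR q) XOR q
G4 = q XOR p
G5 = G4 XNOR p = (q XOR p) XNOR p
G6 = G2 XNOR G5 = ((p OR q) XOR q) XNOR ((q XOR p) XNOR p)

((p OR q) XOR q) XNOR ((q XOR p) XNOR p)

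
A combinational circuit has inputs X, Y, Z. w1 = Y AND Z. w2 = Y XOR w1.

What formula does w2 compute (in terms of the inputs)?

Y XOR (Y AND Z)

w1 = Y AND Z
w2 = Y XOR w1 = Y XOR (Y AND Z)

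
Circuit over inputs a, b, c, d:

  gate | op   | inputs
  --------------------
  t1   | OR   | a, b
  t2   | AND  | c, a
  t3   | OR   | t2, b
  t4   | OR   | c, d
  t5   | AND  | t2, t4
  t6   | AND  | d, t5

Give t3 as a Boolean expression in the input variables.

t2 = c AND a
t3 = t2 OR b = (c AND a) OR b

(c AND a) OR b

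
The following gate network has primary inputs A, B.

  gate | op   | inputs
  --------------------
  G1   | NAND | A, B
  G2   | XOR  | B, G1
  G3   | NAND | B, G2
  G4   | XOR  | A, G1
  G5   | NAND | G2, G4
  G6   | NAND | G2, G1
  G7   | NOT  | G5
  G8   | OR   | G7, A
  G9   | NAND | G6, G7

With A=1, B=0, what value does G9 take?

G1 = 1 NAND 0 = 1
G2 = 0 XOR 1 = 1
G4 = 1 XOR 1 = 0
G5 = 1 NAND 0 = 1
G6 = 1 NAND 1 = 0
G7 = NOT 1 = 0
G9 = 0 NAND 0 = 1

1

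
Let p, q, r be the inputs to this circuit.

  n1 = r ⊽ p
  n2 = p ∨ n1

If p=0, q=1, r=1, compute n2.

0

n1 = 1 ⊽ 0 = 0
n2 = 0 ∨ 0 = 0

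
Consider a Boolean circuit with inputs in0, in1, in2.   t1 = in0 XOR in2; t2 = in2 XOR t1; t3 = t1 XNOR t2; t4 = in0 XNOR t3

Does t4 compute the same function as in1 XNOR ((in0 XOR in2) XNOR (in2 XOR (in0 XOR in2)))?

t1 = in0 XOR in2
t2 = in2 XOR t1 = in2 XOR (in0 XOR in2)
t3 = t1 XNOR t2 = (in0 XOR in2) XNOR (in2 XOR (in0 XOR in2))
t4 = in0 XNOR t3 = in0 XNOR ((in0 XOR in2) XNOR (in2 XOR (in0 XOR in2)))
At in0=0, in1=1, in2=0: circuit gives 0, formula gives 1.

No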